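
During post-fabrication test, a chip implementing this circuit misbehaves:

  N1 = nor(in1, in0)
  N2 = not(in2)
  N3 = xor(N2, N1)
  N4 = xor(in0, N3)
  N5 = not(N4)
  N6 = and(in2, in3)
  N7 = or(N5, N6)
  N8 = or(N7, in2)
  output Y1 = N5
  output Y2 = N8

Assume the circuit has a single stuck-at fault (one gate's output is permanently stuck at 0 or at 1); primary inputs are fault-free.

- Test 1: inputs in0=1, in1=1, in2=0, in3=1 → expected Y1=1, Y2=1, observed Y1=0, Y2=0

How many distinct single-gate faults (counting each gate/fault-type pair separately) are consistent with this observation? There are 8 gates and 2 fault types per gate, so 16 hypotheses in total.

5

Fault-free: N1=0, N2=1, N3=1, N4=0, N5=1, N6=0, N7=1, N8=1 → Y1=1, Y2=1. Observed Y1=0, Y2=0.
  N1: stuck-at-1 ✓; others ✗
  N2: stuck-at-0 ✓; others ✗
  N3: stuck-at-0 ✓; others ✗
  N4: stuck-at-1 ✓; others ✗
  N5: stuck-at-0 ✓; others ✗
  N6: none of the 2 fault types match ✗
  N7: none of the 2 fault types match ✗
  N8: none of the 2 fault types match ✗
Consistent faults: {N1 stuck-at-1, N2 stuck-at-0, N3 stuck-at-0, N4 stuck-at-1, N5 stuck-at-0} — 5 in all.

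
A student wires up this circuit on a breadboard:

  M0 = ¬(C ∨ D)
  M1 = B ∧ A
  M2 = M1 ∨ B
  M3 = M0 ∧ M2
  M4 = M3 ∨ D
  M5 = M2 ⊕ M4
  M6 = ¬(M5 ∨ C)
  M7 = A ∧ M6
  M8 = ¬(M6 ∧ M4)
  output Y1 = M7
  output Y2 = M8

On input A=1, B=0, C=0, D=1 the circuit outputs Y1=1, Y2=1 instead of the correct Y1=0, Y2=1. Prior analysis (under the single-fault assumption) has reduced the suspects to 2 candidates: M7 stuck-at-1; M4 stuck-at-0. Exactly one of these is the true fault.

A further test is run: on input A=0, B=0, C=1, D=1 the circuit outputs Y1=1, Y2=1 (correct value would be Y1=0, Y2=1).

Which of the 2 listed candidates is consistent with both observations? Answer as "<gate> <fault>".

M7 stuck-at-1

Evaluate each candidate on input A=0, B=0, C=1, D=1:
  M7 stuck-at-1: M0=0, M1=0, M2=0, M3=0, M4=1, M5=1, M6=0, M7=1 [stuck-at-1], M8=1 → Y1=1, Y2=1 — matches
  M4 stuck-at-0: M0=0, M1=0, M2=0, M3=0, M4=0 [stuck-at-0], M5=0, M6=0, M7=0, M8=1 → Y1=0, Y2=1 — eliminated
Only M7 stuck-at-1 reproduces the observed Y1=1, Y2=1.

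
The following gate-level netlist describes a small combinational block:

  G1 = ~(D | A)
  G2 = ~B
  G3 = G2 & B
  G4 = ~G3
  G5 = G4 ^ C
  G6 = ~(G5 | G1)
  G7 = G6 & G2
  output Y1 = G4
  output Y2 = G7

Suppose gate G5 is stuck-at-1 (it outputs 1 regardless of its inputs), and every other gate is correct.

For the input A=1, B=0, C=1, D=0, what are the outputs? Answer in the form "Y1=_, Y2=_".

Propagate with G5 forced: G1=0, G2=1, G3=0, G4=1, G5=1 [stuck-at-1], G6=0, G7=0.
So the outputs are Y1=1, Y2=0. (Without the fault they would be Y1=1, Y2=1.)

Y1=1, Y2=0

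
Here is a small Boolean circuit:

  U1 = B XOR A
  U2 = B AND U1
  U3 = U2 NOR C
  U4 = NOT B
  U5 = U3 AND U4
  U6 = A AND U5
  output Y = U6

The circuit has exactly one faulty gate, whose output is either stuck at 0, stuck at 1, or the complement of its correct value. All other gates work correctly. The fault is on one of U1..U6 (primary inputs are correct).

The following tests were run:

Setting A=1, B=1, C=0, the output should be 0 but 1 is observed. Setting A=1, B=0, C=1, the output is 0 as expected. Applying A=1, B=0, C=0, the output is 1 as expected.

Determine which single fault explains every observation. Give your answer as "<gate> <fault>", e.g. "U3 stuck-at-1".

Fault-free values for test 1 (A=1, B=1, C=0): U1=0, U2=0, U3=1, U4=0, U5=0, U6=0, giving Y=0. Observed 1.
Test 1: faults giving observed 1 are {U4 stuck-at-1, U4 inverted output, U5 stuck-at-1, U5 inverted output, U6 stuck-at-1, U6 inverted output}.
Test 2 (A=1, B=0, C=1): fault-free U1=1, U2=0, U3=0, U4=1, U5=0, U6=0 → 0; observed 0. Eliminates U5 stuck-at-1, U5 inverted output, U6 stuck-at-1, U6 inverted output.
Test 3 (A=1, B=0, C=0): fault-free U1=1, U2=0, U3=1, U4=1, U5=1, U6=1 → 1; observed 1. Eliminates U4 inverted output.
Only U4 stuck-at-1 is consistent with every test.

U4 stuck-at-1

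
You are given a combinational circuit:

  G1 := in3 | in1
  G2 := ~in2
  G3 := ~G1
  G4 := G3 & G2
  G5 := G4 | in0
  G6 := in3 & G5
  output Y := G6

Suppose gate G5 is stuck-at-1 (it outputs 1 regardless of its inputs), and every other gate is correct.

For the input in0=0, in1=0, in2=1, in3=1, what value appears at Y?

Propagate with G5 forced: G1=1, G2=0, G3=0, G4=0, G5=1 [stuck-at-1], G6=1.
So Y = 1. (Without the fault it would be 0.)

1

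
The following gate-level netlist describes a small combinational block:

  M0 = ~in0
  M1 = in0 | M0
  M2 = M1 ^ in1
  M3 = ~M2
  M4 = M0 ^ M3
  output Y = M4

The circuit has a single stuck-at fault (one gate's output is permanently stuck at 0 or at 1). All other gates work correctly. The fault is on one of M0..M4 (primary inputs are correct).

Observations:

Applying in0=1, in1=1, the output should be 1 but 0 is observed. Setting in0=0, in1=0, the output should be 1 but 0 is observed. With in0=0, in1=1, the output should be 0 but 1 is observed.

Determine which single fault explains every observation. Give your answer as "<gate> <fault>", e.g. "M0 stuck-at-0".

Fault-free values for test 1 (in0=1, in1=1): M0=0, M1=1, M2=0, M3=1, M4=1, giving Y=1. Observed 0.
Test 1: faults giving observed 0 are {M0 stuck-at-1, M1 stuck-at-0, M2 stuck-at-1, M3 stuck-at-0, M4 stuck-at-0}.
Test 2 (in0=0, in1=0): fault-free M0=1, M1=1, M2=1, M3=0, M4=1 → 1; observed 0. Eliminates M0 stuck-at-1, M2 stuck-at-1, M3 stuck-at-0.
Test 3 (in0=0, in1=1): fault-free M0=1, M1=1, M2=0, M3=1, M4=0 → 0; observed 1. Eliminates M4 stuck-at-0.
Only M1 stuck-at-0 is consistent with every test.

M1 stuck-at-0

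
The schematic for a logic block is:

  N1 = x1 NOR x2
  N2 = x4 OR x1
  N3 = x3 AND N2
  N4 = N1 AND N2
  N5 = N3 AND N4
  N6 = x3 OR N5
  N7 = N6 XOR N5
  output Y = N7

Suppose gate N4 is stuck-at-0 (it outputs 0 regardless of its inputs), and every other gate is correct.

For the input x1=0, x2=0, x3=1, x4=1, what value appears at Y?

1

Propagate with N4 forced: N1=1, N2=1, N3=1, N4=0 [stuck-at-0], N5=0, N6=1, N7=1.
So Y = 1. (Without the fault it would be 0.)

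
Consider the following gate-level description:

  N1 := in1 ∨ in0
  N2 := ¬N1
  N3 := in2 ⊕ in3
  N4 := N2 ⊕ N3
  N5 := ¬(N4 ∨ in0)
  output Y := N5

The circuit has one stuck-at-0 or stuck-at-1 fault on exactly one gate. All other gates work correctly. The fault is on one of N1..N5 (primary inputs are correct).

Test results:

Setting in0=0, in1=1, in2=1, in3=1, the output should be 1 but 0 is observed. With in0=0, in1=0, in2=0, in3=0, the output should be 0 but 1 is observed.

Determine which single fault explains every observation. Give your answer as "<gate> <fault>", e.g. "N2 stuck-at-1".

N3 stuck-at-1

Fault-free values for test 1 (in0=0, in1=1, in2=1, in3=1): N1=1, N2=0, N3=0, N4=0, N5=1, giving Y=1. Observed 0.
Test 1: faults giving observed 0 are {N1 stuck-at-0, N2 stuck-at-1, N3 stuck-at-1, N4 stuck-at-1, N5 stuck-at-0}.
Test 2 (in0=0, in1=0, in2=0, in3=0): fault-free N1=0, N2=1, N3=0, N4=1, N5=0 → 0; observed 1. Eliminates N1 stuck-at-0, N2 stuck-at-1, N4 stuck-at-1, N5 stuck-at-0.
Only N3 stuck-at-1 is consistent with every test.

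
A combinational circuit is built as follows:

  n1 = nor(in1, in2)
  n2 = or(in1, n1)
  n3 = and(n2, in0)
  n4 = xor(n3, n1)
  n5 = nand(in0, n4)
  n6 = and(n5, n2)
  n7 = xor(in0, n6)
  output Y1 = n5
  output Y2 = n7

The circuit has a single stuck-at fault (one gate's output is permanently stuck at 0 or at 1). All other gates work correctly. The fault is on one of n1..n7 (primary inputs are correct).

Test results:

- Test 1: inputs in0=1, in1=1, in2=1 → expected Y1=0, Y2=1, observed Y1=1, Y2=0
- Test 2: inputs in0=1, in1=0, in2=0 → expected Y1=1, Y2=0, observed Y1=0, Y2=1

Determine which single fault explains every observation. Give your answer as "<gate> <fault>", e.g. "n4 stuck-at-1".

n3 stuck-at-0

Fault-free values for test 1 (in0=1, in1=1, in2=1): n1=0, n2=1, n3=1, n4=1, n5=0, n6=0, n7=1, giving Y1=0, Y2=1. Observed Y1=1, Y2=0.
Test 1: faults giving observed Y1=1, Y2=0 are {n1 stuck-at-1, n3 stuck-at-0, n4 stuck-at-0, n5 stuck-at-1}.
Test 2 (in0=1, in1=0, in2=0): fault-free n1=1, n2=1, n3=1, n4=0, n5=1, n6=1, n7=0 → Y1=1, Y2=0; observed Y1=0, Y2=1. Eliminates n1 stuck-at-1, n4 stuck-at-0, n5 stuck-at-1.
Only n3 stuck-at-0 is consistent with every test.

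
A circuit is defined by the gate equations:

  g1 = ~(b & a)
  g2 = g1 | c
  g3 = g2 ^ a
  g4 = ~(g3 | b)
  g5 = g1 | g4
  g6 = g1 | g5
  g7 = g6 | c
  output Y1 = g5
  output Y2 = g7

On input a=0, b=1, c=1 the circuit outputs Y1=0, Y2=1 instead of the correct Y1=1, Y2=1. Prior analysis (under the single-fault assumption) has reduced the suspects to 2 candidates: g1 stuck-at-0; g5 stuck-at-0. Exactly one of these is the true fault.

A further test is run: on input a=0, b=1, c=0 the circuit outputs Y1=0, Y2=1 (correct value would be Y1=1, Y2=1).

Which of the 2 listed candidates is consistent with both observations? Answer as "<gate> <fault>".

g5 stuck-at-0

Evaluate each candidate on input a=0, b=1, c=0:
  g1 stuck-at-0: g1=0 [stuck-at-0], g2=0, g3=0, g4=0, g5=0, g6=0, g7=0 → Y1=0, Y2=0 — eliminated
  g5 stuck-at-0: g1=1, g2=1, g3=1, g4=0, g5=0 [stuck-at-0], g6=1, g7=1 → Y1=0, Y2=1 — matches
Only g5 stuck-at-0 reproduces the observed Y1=0, Y2=1.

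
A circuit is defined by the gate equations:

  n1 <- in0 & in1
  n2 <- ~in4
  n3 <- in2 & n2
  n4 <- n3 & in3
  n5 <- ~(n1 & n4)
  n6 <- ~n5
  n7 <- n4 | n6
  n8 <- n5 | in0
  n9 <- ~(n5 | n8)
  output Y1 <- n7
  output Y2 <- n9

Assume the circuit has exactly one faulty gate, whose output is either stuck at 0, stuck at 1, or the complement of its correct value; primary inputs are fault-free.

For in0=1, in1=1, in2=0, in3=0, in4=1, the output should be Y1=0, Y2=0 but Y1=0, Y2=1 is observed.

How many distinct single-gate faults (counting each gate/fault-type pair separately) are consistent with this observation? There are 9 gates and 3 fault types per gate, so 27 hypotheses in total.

2

Fault-free: n1=1, n2=0, n3=0, n4=0, n5=1, n6=0, n7=0, n8=1, n9=0 → Y1=0, Y2=0. Observed Y1=0, Y2=1.
  n1: none of the 3 fault types match ✗
  n2: none of the 3 fault types match ✗
  n3: none of the 3 fault types match ✗
  n4: none of the 3 fault types match ✗
  n5: none of the 3 fault types match ✗
  n6: none of the 3 fault types match ✗
  n7: none of the 3 fault types match ✗
  n8: none of the 3 fault types match ✗
  n9: stuck-at-1, inverted output ✓; others ✗
Consistent faults: {n9 stuck-at-1, n9 inverted output} — 2 in all.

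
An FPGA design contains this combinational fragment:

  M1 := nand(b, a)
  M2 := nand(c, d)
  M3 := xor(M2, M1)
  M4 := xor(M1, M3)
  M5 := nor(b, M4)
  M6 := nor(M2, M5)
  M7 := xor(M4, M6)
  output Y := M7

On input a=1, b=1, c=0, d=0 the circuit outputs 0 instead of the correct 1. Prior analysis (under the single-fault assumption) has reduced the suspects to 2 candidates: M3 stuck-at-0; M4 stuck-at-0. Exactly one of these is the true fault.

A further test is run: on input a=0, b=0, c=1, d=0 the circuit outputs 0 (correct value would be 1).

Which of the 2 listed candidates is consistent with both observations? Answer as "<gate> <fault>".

M4 stuck-at-0

Evaluate each candidate on input a=0, b=0, c=1, d=0:
  M3 stuck-at-0: M1=1, M2=1, M3=0 [stuck-at-0], M4=1, M5=0, M6=0, M7=1 → 1 — eliminated
  M4 stuck-at-0: M1=1, M2=1, M3=0, M4=0 [stuck-at-0], M5=1, M6=0, M7=0 → 0 — matches
Only M4 stuck-at-0 reproduces the observed 0.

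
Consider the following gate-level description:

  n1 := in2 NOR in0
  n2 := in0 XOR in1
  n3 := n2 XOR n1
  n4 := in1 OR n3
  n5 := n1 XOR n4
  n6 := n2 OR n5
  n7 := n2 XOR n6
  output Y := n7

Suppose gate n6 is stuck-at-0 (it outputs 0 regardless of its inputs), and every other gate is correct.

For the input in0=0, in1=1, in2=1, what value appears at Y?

Propagate with n6 forced: n1=0, n2=1, n3=1, n4=1, n5=1, n6=0 [stuck-at-0], n7=1.
So Y = 1. (Without the fault it would be 0.)

1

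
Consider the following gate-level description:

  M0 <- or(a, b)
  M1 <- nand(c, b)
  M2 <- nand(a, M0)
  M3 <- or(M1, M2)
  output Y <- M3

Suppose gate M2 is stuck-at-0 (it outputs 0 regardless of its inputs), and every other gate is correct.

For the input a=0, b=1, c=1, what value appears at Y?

0

Propagate with M2 forced: M0=1, M1=0, M2=0 [stuck-at-0], M3=0.
So Y = 0. (Without the fault it would be 1.)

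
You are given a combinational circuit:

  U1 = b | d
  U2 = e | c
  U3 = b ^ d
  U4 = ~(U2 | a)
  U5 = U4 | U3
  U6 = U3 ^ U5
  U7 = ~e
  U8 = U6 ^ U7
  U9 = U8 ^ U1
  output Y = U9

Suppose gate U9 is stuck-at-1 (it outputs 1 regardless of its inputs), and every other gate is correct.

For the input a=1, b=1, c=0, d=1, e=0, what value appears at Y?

1

Propagate with U9 forced: U1=1, U2=0, U3=0, U4=0, U5=0, U6=0, U7=1, U8=1, U9=1 [stuck-at-1].
So Y = 1. (Without the fault it would be 0.)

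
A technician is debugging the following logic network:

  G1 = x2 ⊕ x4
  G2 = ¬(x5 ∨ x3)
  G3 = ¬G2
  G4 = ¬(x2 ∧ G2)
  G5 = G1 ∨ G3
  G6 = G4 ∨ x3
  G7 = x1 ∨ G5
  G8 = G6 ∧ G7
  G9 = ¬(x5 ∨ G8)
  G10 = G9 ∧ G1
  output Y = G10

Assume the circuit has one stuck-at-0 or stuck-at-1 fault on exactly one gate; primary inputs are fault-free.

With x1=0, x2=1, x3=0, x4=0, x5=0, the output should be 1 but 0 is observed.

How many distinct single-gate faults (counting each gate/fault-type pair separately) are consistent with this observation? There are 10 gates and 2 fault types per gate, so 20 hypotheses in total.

7

Fault-free: G1=1, G2=1, G3=0, G4=0, G5=1, G6=0, G7=1, G8=0, G9=1, G10=1 → 1. Observed 0.
  G1: stuck-at-0 ✓; others ✗
  G2: stuck-at-0 ✓; others ✗
  G3: none of the 2 fault types match ✗
  G4: stuck-at-1 ✓; others ✗
  G5: none of the 2 fault types match ✗
  G6: stuck-at-1 ✓; others ✗
  G7: none of the 2 fault types match ✗
  G8: stuck-at-1 ✓; others ✗
  G9: stuck-at-0 ✓; others ✗
  G10: stuck-at-0 ✓; others ✗
Consistent faults: {G1 stuck-at-0, G2 stuck-at-0, G4 stuck-at-1, G6 stuck-at-1, G8 stuck-at-1, G9 stuck-at-0, G10 stuck-at-0} — 7 in all.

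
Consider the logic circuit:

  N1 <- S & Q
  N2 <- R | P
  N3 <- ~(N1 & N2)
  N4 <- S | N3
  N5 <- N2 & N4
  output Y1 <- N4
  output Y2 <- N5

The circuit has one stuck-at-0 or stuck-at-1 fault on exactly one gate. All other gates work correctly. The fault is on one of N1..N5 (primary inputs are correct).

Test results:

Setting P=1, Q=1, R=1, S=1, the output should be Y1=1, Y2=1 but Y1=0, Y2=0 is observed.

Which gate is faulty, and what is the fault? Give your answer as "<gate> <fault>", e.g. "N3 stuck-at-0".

N4 stuck-at-0

Fault-free values for test 1 (P=1, Q=1, R=1, S=1): N1=1, N2=1, N3=0, N4=1, N5=1, giving Y1=1, Y2=1. Observed Y1=0, Y2=0.
Test 1: faults giving observed Y1=0, Y2=0 are {N4 stuck-at-0}.
Only N4 stuck-at-0 is consistent with every test.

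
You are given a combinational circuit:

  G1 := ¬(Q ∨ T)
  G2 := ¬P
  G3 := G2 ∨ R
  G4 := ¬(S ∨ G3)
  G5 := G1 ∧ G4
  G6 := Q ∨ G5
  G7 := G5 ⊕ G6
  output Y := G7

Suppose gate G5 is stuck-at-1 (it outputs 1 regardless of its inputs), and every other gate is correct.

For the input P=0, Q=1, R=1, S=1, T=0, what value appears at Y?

Propagate with G5 forced: G1=0, G2=1, G3=1, G4=0, G5=1 [stuck-at-1], G6=1, G7=0.
So Y = 0. (Without the fault it would be 1.)

0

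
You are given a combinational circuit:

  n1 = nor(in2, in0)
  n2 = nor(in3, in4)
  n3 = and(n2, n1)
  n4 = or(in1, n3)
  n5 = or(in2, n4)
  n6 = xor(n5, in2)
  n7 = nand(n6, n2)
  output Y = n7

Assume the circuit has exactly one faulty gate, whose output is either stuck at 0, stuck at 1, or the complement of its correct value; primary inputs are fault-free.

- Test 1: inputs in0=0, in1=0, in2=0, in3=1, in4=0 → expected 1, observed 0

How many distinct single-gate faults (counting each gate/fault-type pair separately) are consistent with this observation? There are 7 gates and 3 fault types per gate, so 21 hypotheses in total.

Fault-free: n1=1, n2=0, n3=0, n4=0, n5=0, n6=0, n7=1 → 1. Observed 0.
  n1: none of the 3 fault types match ✗
  n2: stuck-at-1, inverted output ✓; others ✗
  n3: none of the 3 fault types match ✗
  n4: none of the 3 fault types match ✗
  n5: none of the 3 fault types match ✗
  n6: none of the 3 fault types match ✗
  n7: stuck-at-0, inverted output ✓; others ✗
Consistent faults: {n2 stuck-at-1, n2 inverted output, n7 stuck-at-0, n7 inverted output} — 4 in all.

4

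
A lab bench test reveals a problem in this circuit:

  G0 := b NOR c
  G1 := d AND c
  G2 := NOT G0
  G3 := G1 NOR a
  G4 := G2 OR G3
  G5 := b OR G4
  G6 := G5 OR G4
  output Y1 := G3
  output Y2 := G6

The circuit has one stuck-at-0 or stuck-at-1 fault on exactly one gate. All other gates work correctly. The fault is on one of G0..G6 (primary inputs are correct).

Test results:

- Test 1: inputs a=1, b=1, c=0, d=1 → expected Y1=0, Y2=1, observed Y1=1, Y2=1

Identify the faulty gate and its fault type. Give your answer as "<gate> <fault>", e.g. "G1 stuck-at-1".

G3 stuck-at-1

Fault-free values for test 1 (a=1, b=1, c=0, d=1): G0=0, G1=0, G2=1, G3=0, G4=1, G5=1, G6=1, giving Y1=0, Y2=1. Observed Y1=1, Y2=1.
Test 1: faults giving observed Y1=1, Y2=1 are {G3 stuck-at-1}.
Only G3 stuck-at-1 is consistent with every test.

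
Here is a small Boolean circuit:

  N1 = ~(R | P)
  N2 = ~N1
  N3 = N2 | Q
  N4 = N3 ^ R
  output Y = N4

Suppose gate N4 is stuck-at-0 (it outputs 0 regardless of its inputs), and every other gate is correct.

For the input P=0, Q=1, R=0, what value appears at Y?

Propagate with N4 forced: N1=1, N2=0, N3=1, N4=0 [stuck-at-0].
So Y = 0. (Without the fault it would be 1.)

0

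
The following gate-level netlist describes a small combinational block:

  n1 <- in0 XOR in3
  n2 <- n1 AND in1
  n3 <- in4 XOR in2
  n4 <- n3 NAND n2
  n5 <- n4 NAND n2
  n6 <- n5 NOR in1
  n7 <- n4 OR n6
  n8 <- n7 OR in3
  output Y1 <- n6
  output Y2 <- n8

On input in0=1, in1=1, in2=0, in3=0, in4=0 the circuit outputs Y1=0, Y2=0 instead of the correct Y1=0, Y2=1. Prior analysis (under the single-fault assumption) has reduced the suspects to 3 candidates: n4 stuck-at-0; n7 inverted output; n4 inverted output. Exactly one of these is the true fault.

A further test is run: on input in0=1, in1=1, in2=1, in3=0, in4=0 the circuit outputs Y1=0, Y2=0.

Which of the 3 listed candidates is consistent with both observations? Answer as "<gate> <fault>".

Evaluate each candidate on input in0=1, in1=1, in2=1, in3=0, in4=0:
  n4 stuck-at-0: n1=1, n2=1, n3=1, n4=0 [stuck-at-0], n5=1, n6=0, n7=0, n8=0 → Y1=0, Y2=0 — matches
  n7 inverted output: n1=1, n2=1, n3=1, n4=0, n5=1, n6=0, n7=1 [inverted output], n8=1 → Y1=0, Y2=1 — eliminated
  n4 inverted output: n1=1, n2=1, n3=1, n4=1 [inverted output], n5=0, n6=0, n7=1, n8=1 → Y1=0, Y2=1 — eliminated
Only n4 stuck-at-0 reproduces the observed Y1=0, Y2=0.

n4 stuck-at-0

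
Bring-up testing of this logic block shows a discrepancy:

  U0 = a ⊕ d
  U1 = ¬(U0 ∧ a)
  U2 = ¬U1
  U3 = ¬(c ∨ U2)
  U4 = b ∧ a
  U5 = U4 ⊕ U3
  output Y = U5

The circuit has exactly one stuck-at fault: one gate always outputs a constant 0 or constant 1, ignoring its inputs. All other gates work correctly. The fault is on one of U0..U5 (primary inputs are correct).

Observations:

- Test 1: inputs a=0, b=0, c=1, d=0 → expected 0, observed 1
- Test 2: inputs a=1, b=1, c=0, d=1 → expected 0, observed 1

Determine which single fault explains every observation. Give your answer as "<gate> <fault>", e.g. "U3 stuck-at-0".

U5 stuck-at-1

Fault-free values for test 1 (a=0, b=0, c=1, d=0): U0=0, U1=1, U2=0, U3=0, U4=0, U5=0, giving Y=0. Observed 1.
Test 1: faults giving observed 1 are {U3 stuck-at-1, U4 stuck-at-1, U5 stuck-at-1}.
Test 2 (a=1, b=1, c=0, d=1): fault-free U0=0, U1=1, U2=0, U3=1, U4=1, U5=0 → 0; observed 1. Eliminates U3 stuck-at-1, U4 stuck-at-1.
Only U5 stuck-at-1 is consistent with every test.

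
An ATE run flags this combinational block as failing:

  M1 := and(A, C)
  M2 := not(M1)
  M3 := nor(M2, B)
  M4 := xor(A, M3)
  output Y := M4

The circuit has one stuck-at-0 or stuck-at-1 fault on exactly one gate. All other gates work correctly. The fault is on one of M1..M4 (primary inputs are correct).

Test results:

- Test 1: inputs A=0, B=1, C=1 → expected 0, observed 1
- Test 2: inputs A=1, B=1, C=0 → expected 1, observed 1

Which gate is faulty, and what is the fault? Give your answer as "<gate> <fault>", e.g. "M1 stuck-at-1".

M4 stuck-at-1

Fault-free values for test 1 (A=0, B=1, C=1): M1=0, M2=1, M3=0, M4=0, giving Y=0. Observed 1.
Test 1: faults giving observed 1 are {M3 stuck-at-1, M4 stuck-at-1}.
Test 2 (A=1, B=1, C=0): fault-free M1=0, M2=1, M3=0, M4=1 → 1; observed 1. Eliminates M3 stuck-at-1.
Only M4 stuck-at-1 is consistent with every test.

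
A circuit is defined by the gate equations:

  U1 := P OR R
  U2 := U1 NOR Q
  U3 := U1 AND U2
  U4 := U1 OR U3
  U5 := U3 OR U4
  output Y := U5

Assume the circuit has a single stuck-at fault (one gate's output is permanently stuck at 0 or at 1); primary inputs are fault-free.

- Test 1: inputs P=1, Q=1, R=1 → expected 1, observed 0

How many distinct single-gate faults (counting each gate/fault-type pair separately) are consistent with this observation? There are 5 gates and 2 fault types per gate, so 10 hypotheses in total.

3

Fault-free: U1=1, U2=0, U3=0, U4=1, U5=1 → 1. Observed 0.
  U1 stuck-at-0: output 0 ✓
  U1 stuck-at-1: output 1 ✗
  U2 stuck-at-0: output 1 ✗
  U2 stuck-at-1: output 1 ✗
  U3 stuck-at-0: output 1 ✗
  U3 stuck-at-1: output 1 ✗
  U4 stuck-at-0: output 0 ✓
  U4 stuck-at-1: output 1 ✗
  U5 stuck-at-0: output 0 ✓
  U5 stuck-at-1: output 1 ✗
Consistent faults: {U1 stuck-at-0, U4 stuck-at-0, U5 stuck-at-0} — 3 in all.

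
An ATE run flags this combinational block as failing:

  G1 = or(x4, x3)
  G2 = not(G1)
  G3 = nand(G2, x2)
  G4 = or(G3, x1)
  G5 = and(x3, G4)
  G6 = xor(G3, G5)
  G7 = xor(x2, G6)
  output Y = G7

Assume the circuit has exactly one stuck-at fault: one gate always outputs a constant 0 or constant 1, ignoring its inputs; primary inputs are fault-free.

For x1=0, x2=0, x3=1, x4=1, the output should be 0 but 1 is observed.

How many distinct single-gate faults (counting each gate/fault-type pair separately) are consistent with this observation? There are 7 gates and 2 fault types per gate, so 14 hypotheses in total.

Fault-free: G1=1, G2=0, G3=1, G4=1, G5=1, G6=0, G7=0 → 0. Observed 1.
  G1 stuck-at-0: output 0 ✗
  G1 stuck-at-1: output 0 ✗
  G2 stuck-at-0: output 0 ✗
  G2 stuck-at-1: output 0 ✗
  G3 stuck-at-0: output 0 ✗
  G3 stuck-at-1: output 0 ✗
  G4 stuck-at-0: output 1 ✓
  G4 stuck-at-1: output 0 ✗
  G5 stuck-at-0: output 1 ✓
  G5 stuck-at-1: output 0 ✗
  G6 stuck-at-0: output 0 ✗
  G6 stuck-at-1: output 1 ✓
  G7 stuck-at-0: output 0 ✗
  G7 stuck-at-1: output 1 ✓
Consistent faults: {G4 stuck-at-0, G5 stuck-at-0, G6 stuck-at-1, G7 stuck-at-1} — 4 in all.

4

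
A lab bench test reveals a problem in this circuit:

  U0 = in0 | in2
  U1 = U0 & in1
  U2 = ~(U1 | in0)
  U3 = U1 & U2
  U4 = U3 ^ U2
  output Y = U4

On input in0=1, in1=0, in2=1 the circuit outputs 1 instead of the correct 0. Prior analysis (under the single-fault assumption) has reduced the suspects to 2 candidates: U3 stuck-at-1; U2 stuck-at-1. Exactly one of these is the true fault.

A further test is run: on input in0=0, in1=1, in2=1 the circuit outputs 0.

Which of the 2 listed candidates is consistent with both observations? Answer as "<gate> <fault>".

Evaluate each candidate on input in0=0, in1=1, in2=1:
  U3 stuck-at-1: U0=1, U1=1, U2=0, U3=1 [stuck-at-1], U4=1 → 1 — eliminated
  U2 stuck-at-1: U0=1, U1=1, U2=1 [stuck-at-1], U3=1, U4=0 → 0 — matches
Only U2 stuck-at-1 reproduces the observed 0.

U2 stuck-at-1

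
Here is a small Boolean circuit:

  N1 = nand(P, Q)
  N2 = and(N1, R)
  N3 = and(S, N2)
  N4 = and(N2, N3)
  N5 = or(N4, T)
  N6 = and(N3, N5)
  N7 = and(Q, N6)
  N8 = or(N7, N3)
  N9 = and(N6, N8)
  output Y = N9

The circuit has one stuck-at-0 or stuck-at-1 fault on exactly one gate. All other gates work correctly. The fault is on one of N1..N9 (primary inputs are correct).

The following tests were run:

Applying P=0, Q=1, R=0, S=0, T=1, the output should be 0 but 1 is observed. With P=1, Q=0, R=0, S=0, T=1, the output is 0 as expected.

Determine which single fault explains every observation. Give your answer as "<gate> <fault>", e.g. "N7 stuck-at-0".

N6 stuck-at-1

Fault-free values for test 1 (P=0, Q=1, R=0, S=0, T=1): N1=1, N2=0, N3=0, N4=0, N5=1, N6=0, N7=0, N8=0, N9=0, giving Y=0. Observed 1.
Test 1: faults giving observed 1 are {N3 stuck-at-1, N6 stuck-at-1, N9 stuck-at-1}.
Test 2 (P=1, Q=0, R=0, S=0, T=1): fault-free N1=1, N2=0, N3=0, N4=0, N5=1, N6=0, N7=0, N8=0, N9=0 → 0; observed 0. Eliminates N3 stuck-at-1, N9 stuck-at-1.
Only N6 stuck-at-1 is consistent with every test.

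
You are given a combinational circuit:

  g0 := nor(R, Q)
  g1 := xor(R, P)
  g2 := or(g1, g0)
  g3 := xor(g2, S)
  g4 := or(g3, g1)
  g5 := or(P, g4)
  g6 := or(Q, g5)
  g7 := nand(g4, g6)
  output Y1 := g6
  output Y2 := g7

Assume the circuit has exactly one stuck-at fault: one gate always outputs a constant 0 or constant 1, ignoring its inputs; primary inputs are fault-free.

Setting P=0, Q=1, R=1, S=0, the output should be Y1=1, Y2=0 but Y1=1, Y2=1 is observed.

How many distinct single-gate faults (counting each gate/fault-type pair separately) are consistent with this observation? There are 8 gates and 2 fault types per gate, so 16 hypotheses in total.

3

Fault-free: g0=0, g1=1, g2=1, g3=1, g4=1, g5=1, g6=1, g7=0 → Y1=1, Y2=0. Observed Y1=1, Y2=1.
  g0: none of the 2 fault types match ✗
  g1: stuck-at-0 ✓; others ✗
  g2: none of the 2 fault types match ✗
  g3: none of the 2 fault types match ✗
  g4: stuck-at-0 ✓; others ✗
  g5: none of the 2 fault types match ✗
  g6: none of the 2 fault types match ✗
  g7: stuck-at-1 ✓; others ✗
Consistent faults: {g1 stuck-at-0, g4 stuck-at-0, g7 stuck-at-1} — 3 in all.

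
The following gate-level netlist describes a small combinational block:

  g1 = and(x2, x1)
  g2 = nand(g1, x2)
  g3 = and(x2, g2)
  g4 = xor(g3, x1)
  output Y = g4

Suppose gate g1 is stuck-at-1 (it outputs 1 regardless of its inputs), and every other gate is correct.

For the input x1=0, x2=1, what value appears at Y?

Propagate with g1 forced: g1=1 [stuck-at-1], g2=0, g3=0, g4=0.
So Y = 0. (Without the fault it would be 1.)

0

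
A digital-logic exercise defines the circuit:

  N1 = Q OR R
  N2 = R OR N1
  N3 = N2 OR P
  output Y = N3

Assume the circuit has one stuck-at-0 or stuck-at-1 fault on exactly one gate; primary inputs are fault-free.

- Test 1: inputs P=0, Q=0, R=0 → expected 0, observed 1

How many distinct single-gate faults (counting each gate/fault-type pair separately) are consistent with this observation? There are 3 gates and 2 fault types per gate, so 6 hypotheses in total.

Fault-free: N1=0, N2=0, N3=0 → 0. Observed 1.
  N1 stuck-at-0: output 0 ✗
  N1 stuck-at-1: output 1 ✓
  N2 stuck-at-0: output 0 ✗
  N2 stuck-at-1: output 1 ✓
  N3 stuck-at-0: output 0 ✗
  N3 stuck-at-1: output 1 ✓
Consistent faults: {N1 stuck-at-1, N2 stuck-at-1, N3 stuck-at-1} — 3 in all.

3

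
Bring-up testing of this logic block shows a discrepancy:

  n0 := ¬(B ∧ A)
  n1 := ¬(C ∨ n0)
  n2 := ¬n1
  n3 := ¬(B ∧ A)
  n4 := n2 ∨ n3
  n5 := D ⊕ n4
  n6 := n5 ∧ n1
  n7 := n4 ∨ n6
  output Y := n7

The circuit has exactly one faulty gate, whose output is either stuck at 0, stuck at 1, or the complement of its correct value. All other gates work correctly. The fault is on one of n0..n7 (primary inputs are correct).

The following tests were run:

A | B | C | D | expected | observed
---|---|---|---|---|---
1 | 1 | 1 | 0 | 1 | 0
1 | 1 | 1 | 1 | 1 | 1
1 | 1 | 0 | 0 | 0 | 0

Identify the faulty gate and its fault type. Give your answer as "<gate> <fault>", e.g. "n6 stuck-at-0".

n1 stuck-at-1

Fault-free values for test 1 (A=1, B=1, C=1, D=0): n0=0, n1=0, n2=1, n3=0, n4=1, n5=1, n6=0, n7=1, giving Y=1. Observed 0.
Test 1: faults giving observed 0 are {n1 stuck-at-1, n1 inverted output, n2 stuck-at-0, n2 inverted output, n4 stuck-at-0, n4 inverted output, n7 stuck-at-0, n7 inverted output}.
Test 2 (A=1, B=1, C=1, D=1): fault-free n0=0, n1=0, n2=1, n3=0, n4=1, n5=0, n6=0, n7=1 → 1; observed 1. Eliminates n2 stuck-at-0, n2 inverted output, n4 stuck-at-0, n4 inverted output, n7 stuck-at-0, n7 inverted output.
Test 3 (A=1, B=1, C=0, D=0): fault-free n0=0, n1=1, n2=0, n3=0, n4=0, n5=0, n6=0, n7=0 → 0; observed 0. Eliminates n1 inverted output.
Only n1 stuck-at-1 is consistent with every test.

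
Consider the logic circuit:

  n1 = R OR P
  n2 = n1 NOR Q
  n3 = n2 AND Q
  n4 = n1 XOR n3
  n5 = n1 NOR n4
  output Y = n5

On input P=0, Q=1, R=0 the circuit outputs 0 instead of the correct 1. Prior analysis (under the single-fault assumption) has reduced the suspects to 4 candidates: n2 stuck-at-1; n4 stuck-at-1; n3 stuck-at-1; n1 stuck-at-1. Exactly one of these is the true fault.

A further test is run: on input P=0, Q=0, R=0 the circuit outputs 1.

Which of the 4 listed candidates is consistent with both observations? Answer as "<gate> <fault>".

n2 stuck-at-1

Evaluate each candidate on input P=0, Q=0, R=0:
  n2 stuck-at-1: n1=0, n2=1 [stuck-at-1], n3=0, n4=0, n5=1 → 1 — matches
  n4 stuck-at-1: n1=0, n2=1, n3=0, n4=1 [stuck-at-1], n5=0 → 0 — eliminated
  n3 stuck-at-1: n1=0, n2=1, n3=1 [stuck-at-1], n4=1, n5=0 → 0 — eliminated
  n1 stuck-at-1: n1=1 [stuck-at-1], n2=0, n3=0, n4=1, n5=0 → 0 — eliminated
Only n2 stuck-at-1 reproduces the observed 1.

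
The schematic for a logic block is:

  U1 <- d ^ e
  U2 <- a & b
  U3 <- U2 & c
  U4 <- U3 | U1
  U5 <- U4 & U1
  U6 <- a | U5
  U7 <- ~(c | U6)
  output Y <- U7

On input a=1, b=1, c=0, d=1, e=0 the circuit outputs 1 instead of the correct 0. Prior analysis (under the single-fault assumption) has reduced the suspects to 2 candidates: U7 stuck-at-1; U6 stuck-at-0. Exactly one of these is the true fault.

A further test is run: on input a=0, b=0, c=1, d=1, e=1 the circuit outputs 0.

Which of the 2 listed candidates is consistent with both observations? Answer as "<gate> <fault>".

U6 stuck-at-0

Evaluate each candidate on input a=0, b=0, c=1, d=1, e=1:
  U7 stuck-at-1: U1=0, U2=0, U3=0, U4=0, U5=0, U6=0, U7=1 [stuck-at-1] → 1 — eliminated
  U6 stuck-at-0: U1=0, U2=0, U3=0, U4=0, U5=0, U6=0 [stuck-at-0], U7=0 → 0 — matches
Only U6 stuck-at-0 reproduces the observed 0.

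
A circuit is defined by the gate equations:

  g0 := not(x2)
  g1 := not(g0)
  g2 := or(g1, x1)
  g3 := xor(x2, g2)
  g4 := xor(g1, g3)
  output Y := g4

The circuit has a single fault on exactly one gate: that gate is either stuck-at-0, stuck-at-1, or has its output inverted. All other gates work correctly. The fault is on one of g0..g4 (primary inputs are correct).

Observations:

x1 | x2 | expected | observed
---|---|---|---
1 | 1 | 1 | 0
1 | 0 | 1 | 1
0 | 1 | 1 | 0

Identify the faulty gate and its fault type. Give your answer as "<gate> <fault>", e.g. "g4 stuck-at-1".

Fault-free values for test 1 (x1=1, x2=1): g0=0, g1=1, g2=1, g3=0, g4=1, giving Y=1. Observed 0.
Test 1: faults giving observed 0 are {g0 stuck-at-1, g0 inverted output, g1 stuck-at-0, g1 inverted output, g2 stuck-at-0, g2 inverted output, g3 stuck-at-1, g3 inverted output, g4 stuck-at-0, g4 inverted output}.
Test 2 (x1=1, x2=0): fault-free g0=1, g1=0, g2=1, g3=1, g4=1 → 1; observed 1. Eliminates g0 inverted output, g1 inverted output, g2 stuck-at-0, g2 inverted output, g3 inverted output, g4 stuck-at-0, g4 inverted output.
Test 3 (x1=0, x2=1): fault-free g0=0, g1=1, g2=1, g3=0, g4=1 → 1; observed 0. Eliminates g0 stuck-at-1, g1 stuck-at-0.
Only g3 stuck-at-1 is consistent with every test.

g3 stuck-at-1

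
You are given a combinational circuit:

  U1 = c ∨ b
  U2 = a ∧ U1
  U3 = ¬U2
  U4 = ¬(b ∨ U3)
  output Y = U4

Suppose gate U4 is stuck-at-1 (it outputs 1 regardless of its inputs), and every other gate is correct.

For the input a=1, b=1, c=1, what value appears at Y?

1

Propagate with U4 forced: U1=1, U2=1, U3=0, U4=1 [stuck-at-1].
So Y = 1. (Without the fault it would be 0.)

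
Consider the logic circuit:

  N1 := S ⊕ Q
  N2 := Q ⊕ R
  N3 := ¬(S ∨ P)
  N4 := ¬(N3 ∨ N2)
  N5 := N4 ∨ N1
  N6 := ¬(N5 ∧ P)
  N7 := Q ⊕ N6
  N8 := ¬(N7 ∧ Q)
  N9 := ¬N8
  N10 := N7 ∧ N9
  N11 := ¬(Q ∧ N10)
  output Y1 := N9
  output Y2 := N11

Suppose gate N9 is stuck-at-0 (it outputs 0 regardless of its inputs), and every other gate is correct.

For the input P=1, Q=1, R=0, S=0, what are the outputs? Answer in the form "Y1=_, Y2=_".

Y1=0, Y2=1

Propagate with N9 forced: N1=1, N2=1, N3=0, N4=0, N5=1, N6=0, N7=1, N8=0, N9=0 [stuck-at-0], N10=0, N11=1.
So the outputs are Y1=0, Y2=1. (Without the fault they would be Y1=1, Y2=0.)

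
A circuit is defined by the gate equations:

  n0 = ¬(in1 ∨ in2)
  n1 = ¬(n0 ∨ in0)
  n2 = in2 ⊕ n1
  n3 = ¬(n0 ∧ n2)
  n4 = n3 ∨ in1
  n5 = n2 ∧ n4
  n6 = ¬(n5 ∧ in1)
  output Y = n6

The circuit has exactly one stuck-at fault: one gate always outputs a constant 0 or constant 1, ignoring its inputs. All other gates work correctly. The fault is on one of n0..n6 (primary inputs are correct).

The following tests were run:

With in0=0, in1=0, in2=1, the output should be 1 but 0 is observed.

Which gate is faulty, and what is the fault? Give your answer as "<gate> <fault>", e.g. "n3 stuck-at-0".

Fault-free values for test 1 (in0=0, in1=0, in2=1): n0=0, n1=1, n2=0, n3=1, n4=1, n5=0, n6=1, giving Y=1. Observed 0.
Test 1: faults giving observed 0 are {n6 stuck-at-0}.
Only n6 stuck-at-0 is consistent with every test.

n6 stuck-at-0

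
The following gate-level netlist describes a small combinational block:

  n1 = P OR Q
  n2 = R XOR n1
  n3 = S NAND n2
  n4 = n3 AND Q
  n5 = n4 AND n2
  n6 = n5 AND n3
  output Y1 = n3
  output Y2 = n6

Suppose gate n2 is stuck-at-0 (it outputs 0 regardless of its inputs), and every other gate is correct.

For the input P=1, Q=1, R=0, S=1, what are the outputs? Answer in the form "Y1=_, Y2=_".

Propagate with n2 forced: n1=1, n2=0 [stuck-at-0], n3=1, n4=1, n5=0, n6=0.
So the outputs are Y1=1, Y2=0. (Without the fault they would be Y1=0, Y2=0.)

Y1=1, Y2=0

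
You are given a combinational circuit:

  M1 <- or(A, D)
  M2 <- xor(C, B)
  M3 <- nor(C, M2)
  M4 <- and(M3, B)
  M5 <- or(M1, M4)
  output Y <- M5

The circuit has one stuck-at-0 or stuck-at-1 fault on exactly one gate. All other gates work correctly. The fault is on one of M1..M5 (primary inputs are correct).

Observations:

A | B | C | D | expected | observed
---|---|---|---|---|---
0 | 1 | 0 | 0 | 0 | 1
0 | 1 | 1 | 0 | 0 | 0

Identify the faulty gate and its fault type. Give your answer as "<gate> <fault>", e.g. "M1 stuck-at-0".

M2 stuck-at-0

Fault-free values for test 1 (A=0, B=1, C=0, D=0): M1=0, M2=1, M3=0, M4=0, M5=0, giving Y=0. Observed 1.
Test 1: faults giving observed 1 are {M1 stuck-at-1, M2 stuck-at-0, M3 stuck-at-1, M4 stuck-at-1, M5 stuck-at-1}.
Test 2 (A=0, B=1, C=1, D=0): fault-free M1=0, M2=0, M3=0, M4=0, M5=0 → 0; observed 0. Eliminates M1 stuck-at-1, M3 stuck-at-1, M4 stuck-at-1, M5 stuck-at-1.
Only M2 stuck-at-0 is consistent with every test.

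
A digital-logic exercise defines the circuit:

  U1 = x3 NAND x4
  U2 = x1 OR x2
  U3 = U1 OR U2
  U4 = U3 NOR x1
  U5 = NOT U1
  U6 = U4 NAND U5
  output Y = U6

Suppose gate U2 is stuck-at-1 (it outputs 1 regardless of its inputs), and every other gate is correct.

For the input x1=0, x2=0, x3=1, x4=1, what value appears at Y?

1

Propagate with U2 forced: U1=0, U2=1 [stuck-at-1], U3=1, U4=0, U5=1, U6=1.
So Y = 1. (Without the fault it would be 0.)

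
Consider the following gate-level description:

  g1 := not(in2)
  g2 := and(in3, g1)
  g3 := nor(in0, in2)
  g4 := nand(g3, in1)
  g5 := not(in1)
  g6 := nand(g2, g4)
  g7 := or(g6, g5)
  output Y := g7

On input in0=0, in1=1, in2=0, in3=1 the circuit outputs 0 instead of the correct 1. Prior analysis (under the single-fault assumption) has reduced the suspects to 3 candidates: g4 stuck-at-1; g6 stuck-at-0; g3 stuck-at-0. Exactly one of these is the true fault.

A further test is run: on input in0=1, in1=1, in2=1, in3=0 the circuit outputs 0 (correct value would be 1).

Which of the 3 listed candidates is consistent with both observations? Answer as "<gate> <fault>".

Evaluate each candidate on input in0=1, in1=1, in2=1, in3=0:
  g4 stuck-at-1: g1=0, g2=0, g3=0, g4=1 [stuck-at-1], g5=0, g6=1, g7=1 → 1 — eliminated
  g6 stuck-at-0: g1=0, g2=0, g3=0, g4=1, g5=0, g6=0 [stuck-at-0], g7=0 → 0 — matches
  g3 stuck-at-0: g1=0, g2=0, g3=0 [stuck-at-0], g4=1, g5=0, g6=1, g7=1 → 1 — eliminated
Only g6 stuck-at-0 reproduces the observed 0.

g6 stuck-at-0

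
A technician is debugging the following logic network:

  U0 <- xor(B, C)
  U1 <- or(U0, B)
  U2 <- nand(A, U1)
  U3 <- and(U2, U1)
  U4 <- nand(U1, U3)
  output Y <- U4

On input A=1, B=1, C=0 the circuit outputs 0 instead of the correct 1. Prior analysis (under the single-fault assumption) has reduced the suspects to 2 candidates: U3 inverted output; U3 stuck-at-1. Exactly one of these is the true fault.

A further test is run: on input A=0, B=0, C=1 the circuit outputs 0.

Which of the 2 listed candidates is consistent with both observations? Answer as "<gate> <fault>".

U3 stuck-at-1

Evaluate each candidate on input A=0, B=0, C=1:
  U3 inverted output: U0=1, U1=1, U2=1, U3=0 [inverted output], U4=1 → 1 — eliminated
  U3 stuck-at-1: U0=1, U1=1, U2=1, U3=1 [stuck-at-1], U4=0 → 0 — matches
Only U3 stuck-at-1 reproduces the observed 0.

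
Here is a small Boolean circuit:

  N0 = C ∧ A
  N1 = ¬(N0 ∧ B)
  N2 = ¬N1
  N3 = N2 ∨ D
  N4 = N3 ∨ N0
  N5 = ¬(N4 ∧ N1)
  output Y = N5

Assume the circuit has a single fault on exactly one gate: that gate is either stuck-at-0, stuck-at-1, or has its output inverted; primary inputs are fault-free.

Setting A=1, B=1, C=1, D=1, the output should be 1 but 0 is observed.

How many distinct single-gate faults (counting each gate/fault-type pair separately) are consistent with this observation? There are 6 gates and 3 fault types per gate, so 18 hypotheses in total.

6

Fault-free: N0=1, N1=0, N2=1, N3=1, N4=1, N5=1 → 1. Observed 0.
  N0: stuck-at-0, inverted output ✓; others ✗
  N1: stuck-at-1, inverted output ✓; others ✗
  N2: none of the 3 fault types match ✗
  N3: none of the 3 fault types match ✗
  N4: none of the 3 fault types match ✗
  N5: stuck-at-0, inverted output ✓; others ✗
Consistent faults: {N0 stuck-at-0, N0 inverted output, N1 stuck-at-1, N1 inverted output, N5 stuck-at-0, N5 inverted output} — 6 in all.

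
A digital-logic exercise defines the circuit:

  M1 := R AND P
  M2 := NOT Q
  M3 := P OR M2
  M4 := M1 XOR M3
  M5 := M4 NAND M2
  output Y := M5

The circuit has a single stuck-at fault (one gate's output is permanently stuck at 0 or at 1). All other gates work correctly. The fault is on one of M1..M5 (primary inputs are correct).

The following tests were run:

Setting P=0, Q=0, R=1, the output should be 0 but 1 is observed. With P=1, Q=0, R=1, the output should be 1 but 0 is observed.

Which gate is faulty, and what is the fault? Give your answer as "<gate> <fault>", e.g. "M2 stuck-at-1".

M3 stuck-at-0

Fault-free values for test 1 (P=0, Q=0, R=1): M1=0, M2=1, M3=1, M4=1, M5=0, giving Y=0. Observed 1.
Test 1: faults giving observed 1 are {M1 stuck-at-1, M2 stuck-at-0, M3 stuck-at-0, M4 stuck-at-0, M5 stuck-at-1}.
Test 2 (P=1, Q=0, R=1): fault-free M1=1, M2=1, M3=1, M4=0, M5=1 → 1; observed 0. Eliminates M1 stuck-at-1, M2 stuck-at-0, M4 stuck-at-0, M5 stuck-at-1.
Only M3 stuck-at-0 is consistent with every test.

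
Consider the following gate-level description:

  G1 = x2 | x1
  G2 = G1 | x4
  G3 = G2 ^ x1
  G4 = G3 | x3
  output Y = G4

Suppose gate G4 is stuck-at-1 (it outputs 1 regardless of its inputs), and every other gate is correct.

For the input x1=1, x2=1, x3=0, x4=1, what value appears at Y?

Propagate with G4 forced: G1=1, G2=1, G3=0, G4=1 [stuck-at-1].
So Y = 1. (Without the fault it would be 0.)

1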